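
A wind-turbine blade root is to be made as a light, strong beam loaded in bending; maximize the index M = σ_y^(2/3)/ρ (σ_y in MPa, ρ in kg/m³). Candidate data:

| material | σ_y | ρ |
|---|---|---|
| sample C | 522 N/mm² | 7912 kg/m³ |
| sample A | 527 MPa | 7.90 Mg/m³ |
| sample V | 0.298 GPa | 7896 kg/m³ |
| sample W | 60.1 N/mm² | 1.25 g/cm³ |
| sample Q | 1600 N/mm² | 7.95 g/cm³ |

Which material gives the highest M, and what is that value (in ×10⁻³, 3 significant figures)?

Convert each candidate to consistent units, then evaluate M:
  sample C: σ_y = 522.0 MPa, ρ = 7912 kg/m³
  sample A: σ_y = 527.0 MPa, ρ = 7900 kg/m³
  sample V: σ_y = 298.0 MPa, ρ = 7896 kg/m³
  sample W: σ_y = 60.10 MPa, ρ = 1250 kg/m³
  sample Q: σ_y = 1600 MPa, ρ = 7950 kg/m³
  sample Q: M = 17.2×10⁻³
  sample W: M = 12.3×10⁻³
  sample A: M = 8.26×10⁻³
  sample C: M = 8.19×10⁻³
  sample V: M = 5.65×10⁻³
The maximum is for sample Q.

sample Q, M = 17.2×10⁻³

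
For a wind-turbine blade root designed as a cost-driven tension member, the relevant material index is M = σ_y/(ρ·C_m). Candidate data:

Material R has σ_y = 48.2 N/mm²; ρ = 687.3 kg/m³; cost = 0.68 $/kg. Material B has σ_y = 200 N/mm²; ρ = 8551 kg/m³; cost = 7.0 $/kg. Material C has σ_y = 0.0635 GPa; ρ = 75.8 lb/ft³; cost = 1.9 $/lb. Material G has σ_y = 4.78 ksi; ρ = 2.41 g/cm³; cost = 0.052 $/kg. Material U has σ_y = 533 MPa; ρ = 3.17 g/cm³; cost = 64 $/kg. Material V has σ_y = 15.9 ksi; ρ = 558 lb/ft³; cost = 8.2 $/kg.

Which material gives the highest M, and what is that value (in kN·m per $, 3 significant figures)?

material G, M = 263 kN·m per $

Putting every candidate on a common basis:
  material R: σ_y = 48.20 MPa, ρ = 687.3 kg/m³, cost = 0.6800 $/kg
  material B: σ_y = 200.0 MPa, ρ = 8551 kg/m³, cost = 7.000 $/kg
  material C: σ_y = 63.50 MPa, ρ = 1214 kg/m³, cost = 4.189 $/kg
  material G: σ_y = 32.96 MPa, ρ = 2410 kg/m³, cost = 0.05200 $/kg
  material U: σ_y = 533.0 MPa, ρ = 3170 kg/m³, cost = 64.00 $/kg
  material V: σ_y = 109.6 MPa, ρ = 8938 kg/m³, cost = 8.200 $/kg
  material G: M = 263 kN·m per $
  material R: M = 103 kN·m per $
  material C: M = 12.5 kN·m per $
  material B: M = 3.34 kN·m per $
  material U: M = 2.63 kN·m per $
  material V: M = 1.50 kN·m per $
Highest index: material G.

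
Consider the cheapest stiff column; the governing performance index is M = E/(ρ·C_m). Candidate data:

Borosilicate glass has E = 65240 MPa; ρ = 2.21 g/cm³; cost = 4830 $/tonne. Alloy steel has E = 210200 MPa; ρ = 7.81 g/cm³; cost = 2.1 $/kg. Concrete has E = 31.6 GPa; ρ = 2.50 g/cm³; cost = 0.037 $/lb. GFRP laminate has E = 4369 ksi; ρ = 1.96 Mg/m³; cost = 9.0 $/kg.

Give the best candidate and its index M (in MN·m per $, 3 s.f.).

concrete, M = 155 MN·m per $

Convert each candidate to consistent units, then evaluate M:
  borosilicate glass: E = 65.24 GPa, ρ = 2210 kg/m³, cost = 4.830 $/kg
  alloy steel: E = 210.2 GPa, ρ = 7810 kg/m³, cost = 2.100 $/kg
  concrete: E = 31.60 GPa, ρ = 2500 kg/m³, cost = 0.08157 $/kg
  GFRP laminate: E = 30.12 GPa, ρ = 1960 kg/m³, cost = 9.000 $/kg
  concrete: M = 155 MN·m per $
  alloy steel: M = 12.8 MN·m per $
  borosilicate glass: M = 6.11 MN·m per $
  GFRP laminate: M = 1.71 MN·m per $
The maximum is for concrete.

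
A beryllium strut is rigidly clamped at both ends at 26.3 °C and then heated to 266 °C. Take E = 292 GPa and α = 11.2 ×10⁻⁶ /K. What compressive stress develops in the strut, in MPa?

784 MPa

ΔT = 239.7 K. Constrained thermal stress σ = E·α·ΔT = 292.0×10³ MPa × 11.2×10⁻⁶ × 239.7 = 784 MPa (compressive).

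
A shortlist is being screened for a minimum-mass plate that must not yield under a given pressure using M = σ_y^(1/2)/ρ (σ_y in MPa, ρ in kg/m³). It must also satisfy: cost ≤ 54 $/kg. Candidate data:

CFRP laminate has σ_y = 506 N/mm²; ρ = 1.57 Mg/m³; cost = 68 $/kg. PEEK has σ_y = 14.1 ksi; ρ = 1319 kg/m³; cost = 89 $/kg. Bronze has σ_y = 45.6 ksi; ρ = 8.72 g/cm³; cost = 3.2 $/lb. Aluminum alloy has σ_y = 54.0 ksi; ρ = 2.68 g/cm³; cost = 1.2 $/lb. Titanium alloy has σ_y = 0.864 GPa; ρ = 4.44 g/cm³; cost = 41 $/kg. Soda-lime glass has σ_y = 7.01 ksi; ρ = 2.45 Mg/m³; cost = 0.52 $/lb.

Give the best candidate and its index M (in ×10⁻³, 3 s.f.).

aluminum alloy, M = 7.20×10⁻³

Screen on constraints: cost ≤ 54 $/kg. Survivors: bronze, aluminum alloy, titanium alloy, soda-lime glass.
Convert each candidate to consistent units, then evaluate M:
  bronze: σ_y = 314.4 MPa, ρ = 8720 kg/m³
  aluminum alloy: σ_y = 372.3 MPa, ρ = 2680 kg/m³
  titanium alloy: σ_y = 864.0 MPa, ρ = 4440 kg/m³
  soda-lime glass: σ_y = 48.33 MPa, ρ = 2450 kg/m³
  aluminum alloy: M = 7.20×10⁻³
  titanium alloy: M = 6.62×10⁻³
  soda-lime glass: M = 2.84×10⁻³
  bronze: M = 2.03×10⁻³
Highest index: aluminum alloy.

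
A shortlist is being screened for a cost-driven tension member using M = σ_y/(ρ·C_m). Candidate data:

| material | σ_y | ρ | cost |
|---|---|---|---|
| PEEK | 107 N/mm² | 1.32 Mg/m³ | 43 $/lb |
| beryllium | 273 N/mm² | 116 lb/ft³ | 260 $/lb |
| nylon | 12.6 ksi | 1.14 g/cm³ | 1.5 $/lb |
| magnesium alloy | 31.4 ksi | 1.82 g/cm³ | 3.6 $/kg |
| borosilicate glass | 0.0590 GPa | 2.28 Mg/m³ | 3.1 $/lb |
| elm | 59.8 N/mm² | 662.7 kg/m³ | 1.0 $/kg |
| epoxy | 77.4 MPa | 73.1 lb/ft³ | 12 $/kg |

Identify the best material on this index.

In SI units:
  PEEK: σ_y = 107.0 MPa, ρ = 1320 kg/m³, cost = 94.80 $/kg
  beryllium: σ_y = 273.0 MPa, ρ = 1858 kg/m³, cost = 573.2 $/kg
  nylon: σ_y = 86.87 MPa, ρ = 1140 kg/m³, cost = 3.307 $/kg
  magnesium alloy: σ_y = 216.5 MPa, ρ = 1820 kg/m³, cost = 3.600 $/kg
  borosilicate glass: σ_y = 59.00 MPa, ρ = 2280 kg/m³, cost = 6.834 $/kg
  elm: σ_y = 59.80 MPa, ρ = 662.7 kg/m³, cost = 1.000 $/kg
  epoxy: σ_y = 77.40 MPa, ρ = 1171 kg/m³, cost = 12.00 $/kg
  elm: M = 90.2 kN·m per $
  magnesium alloy: M = 33.0 kN·m per $
  nylon: M = 23.0 kN·m per $
  epoxy: M = 5.51 kN·m per $
  borosilicate glass: M = 3.79 kN·m per $
  PEEK: M = 0.855 kN·m per $
  beryllium: M = 0.256 kN·m per $
The maximum is for elm.

elm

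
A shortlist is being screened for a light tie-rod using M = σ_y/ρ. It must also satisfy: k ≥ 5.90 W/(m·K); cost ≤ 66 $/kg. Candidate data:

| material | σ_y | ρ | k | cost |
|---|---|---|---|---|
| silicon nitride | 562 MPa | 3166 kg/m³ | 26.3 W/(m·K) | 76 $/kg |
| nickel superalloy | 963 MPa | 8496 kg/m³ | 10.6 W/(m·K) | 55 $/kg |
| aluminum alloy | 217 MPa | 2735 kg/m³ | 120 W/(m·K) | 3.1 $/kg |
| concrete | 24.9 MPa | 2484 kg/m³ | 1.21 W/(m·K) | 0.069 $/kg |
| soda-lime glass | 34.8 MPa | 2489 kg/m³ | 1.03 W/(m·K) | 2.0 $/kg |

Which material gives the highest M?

nickel superalloy

Screen on constraints: k ≥ 5.90 W/(m·K); cost ≤ 66 $/kg. Survivors: nickel superalloy, aluminum alloy.
Evaluate M for each candidate:
  nickel superalloy: M = 113 kN·m/kg
  aluminum alloy: M = 79.3 kN·m/kg
Highest index: nickel superalloy.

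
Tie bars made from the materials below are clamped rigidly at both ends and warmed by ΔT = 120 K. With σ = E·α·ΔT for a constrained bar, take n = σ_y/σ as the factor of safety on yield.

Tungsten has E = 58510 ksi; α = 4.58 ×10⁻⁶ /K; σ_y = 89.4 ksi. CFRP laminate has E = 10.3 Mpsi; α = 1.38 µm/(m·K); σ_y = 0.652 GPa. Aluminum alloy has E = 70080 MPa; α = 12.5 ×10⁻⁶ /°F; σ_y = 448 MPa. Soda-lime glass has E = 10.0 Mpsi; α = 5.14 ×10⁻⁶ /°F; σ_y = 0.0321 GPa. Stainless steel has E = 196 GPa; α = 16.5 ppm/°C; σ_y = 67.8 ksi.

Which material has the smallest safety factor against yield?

In consistent units (E in GPa, α in ×10⁻⁶/K, σ_y in MPa):
  tungsten: E = 403.4, α = 4.58, σ_y = 616.4 → σ = 222 MPa, n = 2.78
  CFRP laminate: E = 71.02, α = 1.38, σ_y = 652.0 → σ = 11.8 MPa, n = 55.4
  aluminum alloy: E = 70.08, α = 22.5, σ_y = 448.0 → σ = 189 MPa, n = 2.37
  soda-lime glass: E = 68.95, α = 9.25, σ_y = 32.10 → σ = 76.5 MPa, n = 0.419
  stainless steel: E = 196.0, α = 16.5, σ_y = 467.5 → σ = 388 MPa, n = 1.20
The minimum is soda-lime glass at n = 0.419.

soda-lime glass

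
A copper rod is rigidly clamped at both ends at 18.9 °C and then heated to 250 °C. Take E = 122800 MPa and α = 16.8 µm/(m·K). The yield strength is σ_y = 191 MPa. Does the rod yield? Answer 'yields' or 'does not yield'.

E = 122800 MPa = 122.8 GPa.
ΔT = 231.1 K. Constrained thermal stress σ = E·α·ΔT = 122.8×10³ MPa × 16.8×10⁻⁶ × 231.1 = 477 MPa (compressive).
Compare to σ_y = 191 MPa: σ ≥ σ_y, so it yields.

yields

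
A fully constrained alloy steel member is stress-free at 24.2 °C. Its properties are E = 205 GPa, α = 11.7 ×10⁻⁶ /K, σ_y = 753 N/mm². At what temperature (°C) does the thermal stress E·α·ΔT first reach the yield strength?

σ_y = 753 N/mm² = 753.0 MPa.
E·α·ΔT = 753.0 MPa ⇒ ΔT = 753.0 / (205.0×10³ × 11.7×10⁻⁶) = 313.9 K.
T = 24.2 + 313.9 = 338.1 °C.

338 °C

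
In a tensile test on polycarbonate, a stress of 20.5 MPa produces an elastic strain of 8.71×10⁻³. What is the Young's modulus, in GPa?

2.35 GPa

E = σ/ε = 20.5 MPa / 8.71×10⁻³ = 2354 MPa = 2.35 GPa.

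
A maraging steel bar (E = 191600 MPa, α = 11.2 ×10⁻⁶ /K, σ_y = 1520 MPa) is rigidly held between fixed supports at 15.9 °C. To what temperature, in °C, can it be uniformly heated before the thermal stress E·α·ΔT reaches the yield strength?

724 °C

E = 191600 MPa = 191.6 GPa.
E·α·ΔT = 1520 MPa ⇒ ΔT = 1520 / (191.6×10³ × 11.2×10⁻⁶) = 708.3 K.
T = 15.9 + 708.3 = 724.2 °C.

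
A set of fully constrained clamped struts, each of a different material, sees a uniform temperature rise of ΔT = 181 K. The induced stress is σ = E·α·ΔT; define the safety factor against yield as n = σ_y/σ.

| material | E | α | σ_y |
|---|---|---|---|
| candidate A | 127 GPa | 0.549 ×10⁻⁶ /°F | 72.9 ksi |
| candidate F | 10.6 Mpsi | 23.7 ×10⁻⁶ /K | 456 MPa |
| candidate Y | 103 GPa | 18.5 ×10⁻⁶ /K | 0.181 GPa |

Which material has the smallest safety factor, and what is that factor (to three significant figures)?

candidate Y, n = 0.525

In consistent units (E in GPa, α in ×10⁻⁶/K, σ_y in MPa):
  candidate A: E = 127.0, α = 0.988, σ_y = 502.6 → σ = 22.7 MPa, n = 22.1
  candidate F: E = 73.08, α = 23.7, σ_y = 456.0 → σ = 314 MPa, n = 1.45
  candidate Y: E = 103.0, α = 18.5, σ_y = 181.0 → σ = 345 MPa, n = 0.525
Candidate Y has the lowest safety factor, n = 0.525.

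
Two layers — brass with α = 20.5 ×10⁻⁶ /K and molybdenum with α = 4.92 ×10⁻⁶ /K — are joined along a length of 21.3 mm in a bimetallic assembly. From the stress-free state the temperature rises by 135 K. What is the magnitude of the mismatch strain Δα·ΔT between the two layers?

Δα = |20.5 − 4.92|×10⁻⁶/K = 15.6×10⁻⁶/K.
Mismatch strain = Δα·ΔT = 15.6×10⁻⁶ × 135.0 = 2.10×10⁻³.

2.10×10⁻³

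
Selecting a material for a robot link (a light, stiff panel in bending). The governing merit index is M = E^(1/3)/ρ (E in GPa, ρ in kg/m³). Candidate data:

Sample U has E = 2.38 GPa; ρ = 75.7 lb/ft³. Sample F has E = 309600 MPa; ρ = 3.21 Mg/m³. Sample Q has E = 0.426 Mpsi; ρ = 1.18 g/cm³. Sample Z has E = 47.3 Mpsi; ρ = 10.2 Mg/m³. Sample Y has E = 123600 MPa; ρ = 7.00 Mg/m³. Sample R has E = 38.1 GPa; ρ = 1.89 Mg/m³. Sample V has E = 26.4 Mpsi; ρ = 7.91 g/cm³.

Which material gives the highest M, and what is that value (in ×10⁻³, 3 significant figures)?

sample F, M = 2.11×10⁻³

Normalizing units and computing the index:
  sample U: E = 2.380 GPa, ρ = 1213 kg/m³
  sample F: E = 309.6 GPa, ρ = 3210 kg/m³
  sample Q: E = 2.937 GPa, ρ = 1180 kg/m³
  sample Z: E = 326.1 GPa, ρ = 10200 kg/m³
  sample Y: E = 123.6 GPa, ρ = 7000 kg/m³
  sample R: E = 38.10 GPa, ρ = 1890 kg/m³
  sample V: E = 182.0 GPa, ρ = 7910 kg/m³
  sample F: M = 2.11×10⁻³
  sample R: M = 1.78×10⁻³
  sample Q: M = 1.21×10⁻³
  sample U: M = 1.10×10⁻³
  sample V: M = 0.716×10⁻³
  sample Y: M = 0.712×10⁻³
  sample Z: M = 0.675×10⁻³
Sample F has the largest M.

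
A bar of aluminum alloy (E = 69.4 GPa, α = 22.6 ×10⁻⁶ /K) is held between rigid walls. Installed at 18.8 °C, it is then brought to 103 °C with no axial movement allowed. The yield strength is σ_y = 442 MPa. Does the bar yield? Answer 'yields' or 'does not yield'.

ΔT = 84.20 K. Constrained thermal stress σ = E·α·ΔT = 69.40×10³ MPa × 22.6×10⁻⁶ × 84.20 = 132 MPa (compressive).
Compare to σ_y = 442 MPa: σ < σ_y, so it does not yield.

does not yield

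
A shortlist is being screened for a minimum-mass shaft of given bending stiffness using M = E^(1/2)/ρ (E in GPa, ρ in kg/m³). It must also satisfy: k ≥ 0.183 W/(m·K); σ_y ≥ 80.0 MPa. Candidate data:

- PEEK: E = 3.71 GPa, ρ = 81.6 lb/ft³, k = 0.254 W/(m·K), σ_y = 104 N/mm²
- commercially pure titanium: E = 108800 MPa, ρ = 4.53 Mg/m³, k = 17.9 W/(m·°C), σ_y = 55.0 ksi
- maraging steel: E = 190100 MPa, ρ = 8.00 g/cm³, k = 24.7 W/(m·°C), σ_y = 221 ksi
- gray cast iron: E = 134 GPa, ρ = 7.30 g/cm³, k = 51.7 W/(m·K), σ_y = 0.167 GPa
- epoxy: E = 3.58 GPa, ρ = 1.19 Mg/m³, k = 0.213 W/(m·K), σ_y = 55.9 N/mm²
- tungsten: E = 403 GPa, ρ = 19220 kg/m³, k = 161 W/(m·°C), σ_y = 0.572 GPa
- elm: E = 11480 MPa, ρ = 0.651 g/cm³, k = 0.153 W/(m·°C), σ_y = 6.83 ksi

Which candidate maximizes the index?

commercially pure titanium

Screen on constraints: k ≥ 0.183 W/(m·K); σ_y ≥ 80.0 MPa. Survivors: PEEK, commercially pure titanium, maraging steel, gray cast iron, tungsten.
Convert each candidate to consistent units, then evaluate M:
  PEEK: E = 3.710 GPa, ρ = 1307 kg/m³
  commercially pure titanium: E = 108.8 GPa, ρ = 4530 kg/m³
  maraging steel: E = 190.1 GPa, ρ = 8000 kg/m³
  gray cast iron: E = 134.0 GPa, ρ = 7300 kg/m³
  tungsten: E = 403.0 GPa, ρ = 19220 kg/m³
  commercially pure titanium: M = 2.30×10⁻³
  maraging steel: M = 1.72×10⁻³
  gray cast iron: M = 1.59×10⁻³
  PEEK: M = 1.47×10⁻³
  tungsten: M = 1.04×10⁻³
The maximum is for commercially pure titanium.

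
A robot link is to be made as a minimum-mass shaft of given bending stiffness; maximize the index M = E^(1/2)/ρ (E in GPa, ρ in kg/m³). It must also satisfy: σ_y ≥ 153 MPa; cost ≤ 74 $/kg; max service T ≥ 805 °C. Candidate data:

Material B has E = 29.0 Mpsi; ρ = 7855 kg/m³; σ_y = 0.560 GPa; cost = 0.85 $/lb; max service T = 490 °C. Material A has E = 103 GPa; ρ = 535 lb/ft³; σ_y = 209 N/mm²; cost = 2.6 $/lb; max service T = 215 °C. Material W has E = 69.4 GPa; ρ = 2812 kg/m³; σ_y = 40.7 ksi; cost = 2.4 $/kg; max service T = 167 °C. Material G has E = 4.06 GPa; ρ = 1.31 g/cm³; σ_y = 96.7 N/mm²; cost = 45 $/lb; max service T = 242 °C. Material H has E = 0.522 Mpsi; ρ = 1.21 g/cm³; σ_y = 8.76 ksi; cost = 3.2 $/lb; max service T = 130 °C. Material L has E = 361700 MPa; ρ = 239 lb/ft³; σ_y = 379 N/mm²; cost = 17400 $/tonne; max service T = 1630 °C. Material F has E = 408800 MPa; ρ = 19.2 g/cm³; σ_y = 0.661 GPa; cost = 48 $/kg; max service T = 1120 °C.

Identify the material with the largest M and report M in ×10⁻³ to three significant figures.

Screen on constraints: σ_y ≥ 153 MPa; cost ≤ 74 $/kg; max service T ≥ 805 °C. Survivors: material L, material F.
Normalizing units and computing the index:
  material L: E = 361.7 GPa, ρ = 3828 kg/m³
  material F: E = 408.8 GPa, ρ = 19200 kg/m³
  material L: M = 4.97×10⁻³
  material F: M = 1.05×10⁻³
Material L ranks first.

material L, M = 4.97×10⁻³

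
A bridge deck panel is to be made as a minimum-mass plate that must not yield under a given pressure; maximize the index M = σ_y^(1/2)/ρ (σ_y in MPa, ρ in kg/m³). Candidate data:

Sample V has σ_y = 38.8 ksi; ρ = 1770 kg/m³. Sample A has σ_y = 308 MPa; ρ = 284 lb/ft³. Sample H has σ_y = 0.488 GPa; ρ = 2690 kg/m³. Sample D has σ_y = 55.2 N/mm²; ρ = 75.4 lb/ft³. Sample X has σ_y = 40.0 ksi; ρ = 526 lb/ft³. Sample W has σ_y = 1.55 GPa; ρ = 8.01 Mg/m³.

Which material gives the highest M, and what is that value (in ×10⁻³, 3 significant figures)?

Normalizing units and computing the index:
  sample V: σ_y = 267.5 MPa, ρ = 1770 kg/m³
  sample A: σ_y = 308.0 MPa, ρ = 4549 kg/m³
  sample H: σ_y = 488.0 MPa, ρ = 2690 kg/m³
  sample D: σ_y = 55.20 MPa, ρ = 1208 kg/m³
  sample X: σ_y = 275.8 MPa, ρ = 8426 kg/m³
  sample W: σ_y = 1550 MPa, ρ = 8010 kg/m³
  sample V: M = 9.24×10⁻³
  sample H: M = 8.21×10⁻³
  sample D: M = 6.15×10⁻³
  sample W: M = 4.92×10⁻³
  sample A: M = 3.86×10⁻³
  sample X: M = 1.97×10⁻³
Sample V has the largest M.

sample V, M = 9.24×10⁻³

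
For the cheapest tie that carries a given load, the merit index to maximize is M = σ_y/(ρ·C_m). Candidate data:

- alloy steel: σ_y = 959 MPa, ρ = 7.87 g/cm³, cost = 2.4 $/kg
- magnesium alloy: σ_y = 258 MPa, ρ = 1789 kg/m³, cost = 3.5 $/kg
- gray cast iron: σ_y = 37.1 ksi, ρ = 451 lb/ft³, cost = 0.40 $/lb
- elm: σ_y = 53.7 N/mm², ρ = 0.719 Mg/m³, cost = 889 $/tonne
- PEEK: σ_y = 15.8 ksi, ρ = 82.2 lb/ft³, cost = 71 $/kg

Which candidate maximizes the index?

elm

After converting to SI:
  alloy steel: σ_y = 959.0 MPa, ρ = 7870 kg/m³, cost = 2.400 $/kg
  magnesium alloy: σ_y = 258.0 MPa, ρ = 1789 kg/m³, cost = 3.500 $/kg
  gray cast iron: σ_y = 255.8 MPa, ρ = 7224 kg/m³, cost = 0.8818 $/kg
  elm: σ_y = 53.70 MPa, ρ = 719.0 kg/m³, cost = 0.8890 $/kg
  PEEK: σ_y = 108.9 MPa, ρ = 1317 kg/m³, cost = 71.00 $/kg
  elm: M = 84.0 kN·m per $
  alloy steel: M = 50.8 kN·m per $
  magnesium alloy: M = 41.2 kN·m per $
  gray cast iron: M = 40.2 kN·m per $
  PEEK: M = 1.17 kN·m per $
The maximum is for elm.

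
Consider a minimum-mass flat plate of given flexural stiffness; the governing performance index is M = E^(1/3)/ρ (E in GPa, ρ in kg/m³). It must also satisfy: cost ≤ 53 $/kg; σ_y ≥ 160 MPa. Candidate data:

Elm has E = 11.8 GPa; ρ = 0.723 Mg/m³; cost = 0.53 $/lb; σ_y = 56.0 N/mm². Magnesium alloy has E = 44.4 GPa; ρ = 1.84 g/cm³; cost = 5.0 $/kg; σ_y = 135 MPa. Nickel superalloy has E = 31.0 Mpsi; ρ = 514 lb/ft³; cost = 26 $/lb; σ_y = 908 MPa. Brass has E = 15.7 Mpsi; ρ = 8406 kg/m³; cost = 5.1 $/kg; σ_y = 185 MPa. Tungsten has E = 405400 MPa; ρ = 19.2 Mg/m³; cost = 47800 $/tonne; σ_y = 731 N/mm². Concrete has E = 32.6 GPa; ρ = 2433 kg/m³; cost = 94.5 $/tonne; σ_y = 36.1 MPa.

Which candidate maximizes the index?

Screen on constraints: cost ≤ 53 $/kg; σ_y ≥ 160 MPa. Survivors: brass, tungsten.
Convert each candidate to consistent units, then evaluate M:
  brass: E = 108.2 GPa, ρ = 8406 kg/m³
  tungsten: E = 405.4 GPa, ρ = 19200 kg/m³
  brass: M = 0.567×10⁻³
  tungsten: M = 0.385×10⁻³
Highest index: brass.

brass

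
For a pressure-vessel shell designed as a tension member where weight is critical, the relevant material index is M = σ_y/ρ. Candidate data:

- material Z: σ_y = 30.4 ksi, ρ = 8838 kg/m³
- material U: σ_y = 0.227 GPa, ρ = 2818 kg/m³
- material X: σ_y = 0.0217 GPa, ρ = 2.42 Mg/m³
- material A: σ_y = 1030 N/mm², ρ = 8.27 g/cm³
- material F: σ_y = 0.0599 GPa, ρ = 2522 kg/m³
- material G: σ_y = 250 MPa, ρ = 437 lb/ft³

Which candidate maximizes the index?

material A

Convert each candidate to consistent units, then evaluate M:
  material Z: σ_y = 209.6 MPa, ρ = 8838 kg/m³
  material U: σ_y = 227.0 MPa, ρ = 2818 kg/m³
  material X: σ_y = 21.70 MPa, ρ = 2420 kg/m³
  material A: σ_y = 1030 MPa, ρ = 8270 kg/m³
  material F: σ_y = 59.90 MPa, ρ = 2522 kg/m³
  material G: σ_y = 250.0 MPa, ρ = 7000 kg/m³
  material A: M = 125 kN·m/kg
  material U: M = 80.6 kN·m/kg
  material G: M = 35.7 kN·m/kg
  material F: M = 23.8 kN·m/kg
  material Z: M = 23.7 kN·m/kg
  material X: M = 8.97 kN·m/kg
Material A ranks first.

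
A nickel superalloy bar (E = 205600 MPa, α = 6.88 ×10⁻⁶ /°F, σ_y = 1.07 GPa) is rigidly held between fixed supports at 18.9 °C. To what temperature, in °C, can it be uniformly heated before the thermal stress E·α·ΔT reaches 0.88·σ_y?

E = 205600 MPa = 205.6 GPa.
α = 6.88×10⁻⁶/°F × 9/5 = 12.4×10⁻⁶/K.
σ_y = 1.07 GPa = 1070 MPa.
E·α·ΔT = 941.6 MPa ⇒ ΔT = 941.6 / (205.6×10³ × 12.4×10⁻⁶) = 369.8 K.
T = 18.9 + 369.8 = 388.7 °C.

389 °C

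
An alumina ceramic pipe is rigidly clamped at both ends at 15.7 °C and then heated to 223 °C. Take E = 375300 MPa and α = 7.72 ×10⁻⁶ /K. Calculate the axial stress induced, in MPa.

E = 375300 MPa = 375.3 GPa.
ΔT = 207.3 K. Constrained thermal stress σ = E·α·ΔT = 375.3×10³ MPa × 7.72×10⁻⁶ × 207.3 = 601 MPa (compressive).

601 MPa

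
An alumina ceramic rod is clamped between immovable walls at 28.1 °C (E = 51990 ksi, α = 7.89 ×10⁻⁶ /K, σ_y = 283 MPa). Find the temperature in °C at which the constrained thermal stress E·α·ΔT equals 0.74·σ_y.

102 °C

E = 51990 ksi = 358.5 GPa.
E·α·ΔT = 209.4 MPa ⇒ ΔT = 209.4 / (358.5×10³ × 7.89×10⁻⁶) = 74.05 K.
T = 28.1 + 74.05 = 102.1 °C.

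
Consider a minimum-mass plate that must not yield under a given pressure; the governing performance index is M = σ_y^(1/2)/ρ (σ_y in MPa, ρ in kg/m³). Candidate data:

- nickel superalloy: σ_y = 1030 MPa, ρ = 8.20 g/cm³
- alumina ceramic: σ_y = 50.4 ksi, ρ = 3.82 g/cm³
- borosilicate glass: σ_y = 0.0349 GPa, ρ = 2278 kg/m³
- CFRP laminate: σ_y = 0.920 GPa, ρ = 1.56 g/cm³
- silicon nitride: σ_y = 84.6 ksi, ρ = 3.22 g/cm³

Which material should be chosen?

After converting to SI:
  nickel superalloy: σ_y = 1030 MPa, ρ = 8200 kg/m³
  alumina ceramic: σ_y = 347.5 MPa, ρ = 3820 kg/m³
  borosilicate glass: σ_y = 34.90 MPa, ρ = 2278 kg/m³
  CFRP laminate: σ_y = 920.0 MPa, ρ = 1560 kg/m³
  silicon nitride: σ_y = 583.3 MPa, ρ = 3220 kg/m³
  CFRP laminate: M = 19.4×10⁻³
  silicon nitride: M = 7.50×10⁻³
  alumina ceramic: M = 4.88×10⁻³
  nickel superalloy: M = 3.91×10⁻³
  borosilicate glass: M = 2.59×10⁻³
Highest index: CFRP laminate.

CFRP laminate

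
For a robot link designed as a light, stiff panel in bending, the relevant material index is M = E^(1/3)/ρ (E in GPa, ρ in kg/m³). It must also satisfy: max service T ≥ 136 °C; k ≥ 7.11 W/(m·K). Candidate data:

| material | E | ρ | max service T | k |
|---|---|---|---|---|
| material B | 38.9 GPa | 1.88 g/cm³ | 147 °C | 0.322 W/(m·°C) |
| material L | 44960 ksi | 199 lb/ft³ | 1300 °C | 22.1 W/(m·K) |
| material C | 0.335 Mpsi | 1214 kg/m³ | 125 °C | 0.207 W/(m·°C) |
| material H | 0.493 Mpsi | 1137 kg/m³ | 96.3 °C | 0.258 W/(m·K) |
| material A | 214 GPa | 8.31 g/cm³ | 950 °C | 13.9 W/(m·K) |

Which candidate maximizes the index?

Screen on constraints: max service T ≥ 136 °C; k ≥ 7.11 W/(m·K). Survivors: material L, material A.
After converting to SI:
  material L: E = 310.0 GPa, ρ = 3188 kg/m³
  material A: E = 214.0 GPa, ρ = 8310 kg/m³
  material L: M = 2.12×10⁻³
  material A: M = 0.720×10⁻³
Material L has the largest M.

material L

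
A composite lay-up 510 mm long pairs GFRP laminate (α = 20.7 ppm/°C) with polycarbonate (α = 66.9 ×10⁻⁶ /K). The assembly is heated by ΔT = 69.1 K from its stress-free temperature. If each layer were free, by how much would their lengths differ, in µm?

1630 µm

Δα = |20.7 − 66.9|×10⁻⁶/K = 46.2×10⁻⁶/K.
ΔL_mismatch = Δα·L·ΔT = 46.2×10⁻⁶ × 510.0 mm × 69.1 K = 1630 µm.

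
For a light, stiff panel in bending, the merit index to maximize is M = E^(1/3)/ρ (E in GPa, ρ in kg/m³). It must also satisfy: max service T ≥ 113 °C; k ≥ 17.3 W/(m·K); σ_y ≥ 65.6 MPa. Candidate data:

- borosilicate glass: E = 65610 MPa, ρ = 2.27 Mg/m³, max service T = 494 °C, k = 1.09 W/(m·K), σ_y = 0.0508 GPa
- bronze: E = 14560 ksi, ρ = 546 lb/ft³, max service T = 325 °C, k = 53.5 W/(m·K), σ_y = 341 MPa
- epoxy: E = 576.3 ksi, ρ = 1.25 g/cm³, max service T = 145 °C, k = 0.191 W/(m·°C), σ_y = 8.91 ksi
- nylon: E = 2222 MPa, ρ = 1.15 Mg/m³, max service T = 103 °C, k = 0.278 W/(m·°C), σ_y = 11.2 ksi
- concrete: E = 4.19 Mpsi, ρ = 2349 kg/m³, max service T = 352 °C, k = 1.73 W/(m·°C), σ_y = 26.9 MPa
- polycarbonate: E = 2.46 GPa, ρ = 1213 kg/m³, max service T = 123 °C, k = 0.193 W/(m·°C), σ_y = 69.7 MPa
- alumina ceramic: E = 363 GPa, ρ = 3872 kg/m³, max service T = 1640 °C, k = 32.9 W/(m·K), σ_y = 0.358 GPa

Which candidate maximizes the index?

alumina ceramic

Screen on constraints: max service T ≥ 113 °C; k ≥ 17.3 W/(m·K); σ_y ≥ 65.6 MPa. Survivors: bronze, alumina ceramic.
After converting to SI:
  bronze: E = 100.4 GPa, ρ = 8746 kg/m³
  alumina ceramic: E = 363.0 GPa, ρ = 3872 kg/m³
  alumina ceramic: M = 1.84×10⁻³
  bronze: M = 0.531×10⁻³
Highest index: alumina ceramic.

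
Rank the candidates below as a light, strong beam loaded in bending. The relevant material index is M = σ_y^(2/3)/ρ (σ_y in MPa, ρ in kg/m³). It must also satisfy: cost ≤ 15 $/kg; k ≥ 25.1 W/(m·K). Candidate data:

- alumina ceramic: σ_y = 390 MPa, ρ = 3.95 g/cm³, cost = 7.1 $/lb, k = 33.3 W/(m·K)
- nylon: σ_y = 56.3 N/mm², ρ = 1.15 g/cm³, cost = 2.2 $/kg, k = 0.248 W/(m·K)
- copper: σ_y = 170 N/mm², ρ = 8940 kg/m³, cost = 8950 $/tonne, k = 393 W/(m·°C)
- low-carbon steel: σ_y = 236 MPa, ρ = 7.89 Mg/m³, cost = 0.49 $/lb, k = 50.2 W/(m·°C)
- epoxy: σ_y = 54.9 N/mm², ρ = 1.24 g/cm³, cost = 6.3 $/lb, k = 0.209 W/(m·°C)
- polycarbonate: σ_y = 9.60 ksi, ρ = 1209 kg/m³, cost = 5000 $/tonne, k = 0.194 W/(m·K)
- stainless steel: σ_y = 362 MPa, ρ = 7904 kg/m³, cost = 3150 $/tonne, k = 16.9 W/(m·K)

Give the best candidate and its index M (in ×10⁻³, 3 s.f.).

low-carbon steel, M = 4.84×10⁻³

Screen on constraints: cost ≤ 15 $/kg; k ≥ 25.1 W/(m·K). Survivors: copper, low-carbon steel.
In SI units:
  copper: σ_y = 170.0 MPa, ρ = 8940 kg/m³
  low-carbon steel: σ_y = 236.0 MPa, ρ = 7890 kg/m³
  low-carbon steel: M = 4.84×10⁻³
  copper: M = 3.43×10⁻³
The maximum is for low-carbon steel.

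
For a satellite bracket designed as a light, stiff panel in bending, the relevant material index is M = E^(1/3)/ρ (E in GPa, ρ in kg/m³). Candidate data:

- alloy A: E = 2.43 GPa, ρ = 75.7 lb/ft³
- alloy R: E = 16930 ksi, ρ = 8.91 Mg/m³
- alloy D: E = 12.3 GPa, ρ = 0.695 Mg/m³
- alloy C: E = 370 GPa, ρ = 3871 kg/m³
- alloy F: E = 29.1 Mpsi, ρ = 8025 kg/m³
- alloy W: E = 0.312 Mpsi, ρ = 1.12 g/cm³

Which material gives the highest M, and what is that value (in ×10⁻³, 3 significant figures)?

After converting to SI:
  alloy A: E = 2.430 GPa, ρ = 1213 kg/m³
  alloy R: E = 116.7 GPa, ρ = 8910 kg/m³
  alloy D: E = 12.30 GPa, ρ = 695.0 kg/m³
  alloy C: E = 370.0 GPa, ρ = 3871 kg/m³
  alloy F: E = 200.6 GPa, ρ = 8025 kg/m³
  alloy W: E = 2.151 GPa, ρ = 1120 kg/m³
  alloy D: M = 3.32×10⁻³
  alloy C: M = 1.85×10⁻³
  alloy W: M = 1.15×10⁻³
  alloy A: M = 1.11×10⁻³
  alloy F: M = 0.730×10⁻³
  alloy R: M = 0.549×10⁻³
Highest index: alloy D.

alloy D, M = 3.32×10⁻³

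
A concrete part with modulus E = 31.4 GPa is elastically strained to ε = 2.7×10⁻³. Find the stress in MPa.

σ = E·ε = 31400 MPa × 2.7×10⁻³ = 84.8 MPa.

84.8 MPa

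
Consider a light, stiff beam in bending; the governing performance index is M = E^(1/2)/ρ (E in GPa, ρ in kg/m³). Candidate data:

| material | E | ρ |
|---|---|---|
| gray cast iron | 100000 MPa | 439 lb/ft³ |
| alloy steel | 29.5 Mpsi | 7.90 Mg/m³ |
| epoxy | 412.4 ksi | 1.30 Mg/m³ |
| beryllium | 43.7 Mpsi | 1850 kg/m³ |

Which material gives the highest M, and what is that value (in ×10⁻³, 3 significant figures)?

beryllium, M = 9.38×10⁻³

After converting to SI:
  gray cast iron: E = 100.0 GPa, ρ = 7032 kg/m³
  alloy steel: E = 203.4 GPa, ρ = 7900 kg/m³
  epoxy: E = 2.843 GPa, ρ = 1300 kg/m³
  beryllium: E = 301.3 GPa, ρ = 1850 kg/m³
  beryllium: M = 9.38×10⁻³
  alloy steel: M = 1.81×10⁻³
  gray cast iron: M = 1.42×10⁻³
  epoxy: M = 1.30×10⁻³
Highest index: beryllium.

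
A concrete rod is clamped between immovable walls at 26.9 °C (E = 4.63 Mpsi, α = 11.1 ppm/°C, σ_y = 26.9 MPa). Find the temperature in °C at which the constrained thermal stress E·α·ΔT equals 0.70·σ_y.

E = 4.63 Mpsi = 31.92 GPa.
E·α·ΔT = 18.83 MPa ⇒ ΔT = 18.83 / (31.92×10³ × 11.1×10⁻⁶) = 53.14 K.
T = 26.9 + 53.14 = 80.04 °C.

80.0 °C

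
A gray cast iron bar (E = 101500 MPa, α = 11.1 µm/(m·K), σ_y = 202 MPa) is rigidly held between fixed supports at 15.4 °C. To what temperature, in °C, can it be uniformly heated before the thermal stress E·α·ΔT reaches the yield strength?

E = 101500 MPa = 101.5 GPa.
E·α·ΔT = 202.0 MPa ⇒ ΔT = 202.0 / (101.5×10³ × 11.1×10⁻⁶) = 179.3 K.
T = 15.4 + 179.3 = 194.7 °C.

195 °C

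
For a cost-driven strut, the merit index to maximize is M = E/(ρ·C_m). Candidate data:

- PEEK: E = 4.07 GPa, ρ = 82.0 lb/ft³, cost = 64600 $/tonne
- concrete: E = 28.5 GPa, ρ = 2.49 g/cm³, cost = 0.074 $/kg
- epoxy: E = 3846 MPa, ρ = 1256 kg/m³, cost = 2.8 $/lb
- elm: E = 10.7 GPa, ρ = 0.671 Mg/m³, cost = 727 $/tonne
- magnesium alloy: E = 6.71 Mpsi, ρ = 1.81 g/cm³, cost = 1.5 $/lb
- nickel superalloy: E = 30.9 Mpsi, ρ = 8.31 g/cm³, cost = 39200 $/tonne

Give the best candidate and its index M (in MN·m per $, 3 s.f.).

concrete, M = 155 MN·m per $

In SI units:
  PEEK: E = 4.070 GPa, ρ = 1314 kg/m³, cost = 64.60 $/kg
  concrete: E = 28.50 GPa, ρ = 2490 kg/m³, cost = 0.07400 $/kg
  epoxy: E = 3.846 GPa, ρ = 1256 kg/m³, cost = 6.173 $/kg
  elm: E = 10.70 GPa, ρ = 671.0 kg/m³, cost = 0.7270 $/kg
  magnesium alloy: E = 46.26 GPa, ρ = 1810 kg/m³, cost = 3.307 $/kg
  nickel superalloy: E = 213.0 GPa, ρ = 8310 kg/m³, cost = 39.20 $/kg
  concrete: M = 155 MN·m per $
  elm: M = 21.9 MN·m per $
  magnesium alloy: M = 7.73 MN·m per $
  nickel superalloy: M = 0.654 MN·m per $
  epoxy: M = 0.496 MN·m per $
  PEEK: M = 0.0480 MN·m per $
Highest index: concrete.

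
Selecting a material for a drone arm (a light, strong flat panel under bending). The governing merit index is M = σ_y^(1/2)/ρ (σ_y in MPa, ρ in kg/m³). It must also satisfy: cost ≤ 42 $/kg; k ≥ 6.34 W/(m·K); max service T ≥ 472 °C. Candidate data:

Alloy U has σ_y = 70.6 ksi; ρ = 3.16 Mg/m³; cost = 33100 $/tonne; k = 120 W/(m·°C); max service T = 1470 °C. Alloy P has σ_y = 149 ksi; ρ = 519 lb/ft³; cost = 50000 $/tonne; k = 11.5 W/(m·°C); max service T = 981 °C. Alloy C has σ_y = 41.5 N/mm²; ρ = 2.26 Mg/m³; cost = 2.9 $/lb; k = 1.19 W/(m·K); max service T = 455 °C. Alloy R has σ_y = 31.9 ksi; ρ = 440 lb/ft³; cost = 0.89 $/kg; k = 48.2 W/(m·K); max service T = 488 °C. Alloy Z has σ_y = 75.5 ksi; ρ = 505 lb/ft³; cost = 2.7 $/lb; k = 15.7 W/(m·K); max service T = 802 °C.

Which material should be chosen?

Screen on constraints: cost ≤ 42 $/kg; k ≥ 6.34 W/(m·K); max service T ≥ 472 °C. Survivors: alloy U, alloy R, alloy Z.
After converting to SI:
  alloy U: σ_y = 486.8 MPa, ρ = 3160 kg/m³
  alloy R: σ_y = 219.9 MPa, ρ = 7048 kg/m³
  alloy Z: σ_y = 520.6 MPa, ρ = 8089 kg/m³
  alloy U: M = 6.98×10⁻³
  alloy Z: M = 2.82×10⁻³
  alloy R: M = 2.10×10⁻³
The maximum is for alloy U.

alloy U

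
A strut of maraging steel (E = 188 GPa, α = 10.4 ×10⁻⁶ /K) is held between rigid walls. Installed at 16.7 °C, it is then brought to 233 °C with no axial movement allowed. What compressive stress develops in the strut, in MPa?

ΔT = 216.3 K. Constrained thermal stress σ = E·α·ΔT = 188.0×10³ MPa × 10.4×10⁻⁶ × 216.3 = 423 MPa (compressive).

423 MPa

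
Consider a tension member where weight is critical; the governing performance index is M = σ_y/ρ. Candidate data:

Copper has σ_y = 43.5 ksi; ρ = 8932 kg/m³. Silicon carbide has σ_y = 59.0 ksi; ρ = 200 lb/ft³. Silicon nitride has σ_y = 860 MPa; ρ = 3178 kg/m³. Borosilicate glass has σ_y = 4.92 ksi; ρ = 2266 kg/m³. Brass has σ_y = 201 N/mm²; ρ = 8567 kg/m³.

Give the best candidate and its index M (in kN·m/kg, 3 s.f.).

silicon nitride, M = 271 kN·m/kg

After converting to SI:
  copper: σ_y = 299.9 MPa, ρ = 8932 kg/m³
  silicon carbide: σ_y = 406.8 MPa, ρ = 3204 kg/m³
  silicon nitride: σ_y = 860.0 MPa, ρ = 3178 kg/m³
  borosilicate glass: σ_y = 33.92 MPa, ρ = 2266 kg/m³
  brass: σ_y = 201.0 MPa, ρ = 8567 kg/m³
  silicon nitride: M = 271 kN·m/kg
  silicon carbide: M = 127 kN·m/kg
  copper: M = 33.6 kN·m/kg
  brass: M = 23.5 kN·m/kg
  borosilicate glass: M = 15.0 kN·m/kg
Silicon nitride ranks first.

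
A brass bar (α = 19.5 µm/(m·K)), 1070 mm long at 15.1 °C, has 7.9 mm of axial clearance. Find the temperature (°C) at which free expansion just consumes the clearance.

α·L₀·ΔT = 7.9 mm ⇒ ΔT = 7.9 / (19.5×10⁻⁶ × 1070.0) = 378.6 K.
T = 15.1 + 378.6 = 393.7 °C.

394 °C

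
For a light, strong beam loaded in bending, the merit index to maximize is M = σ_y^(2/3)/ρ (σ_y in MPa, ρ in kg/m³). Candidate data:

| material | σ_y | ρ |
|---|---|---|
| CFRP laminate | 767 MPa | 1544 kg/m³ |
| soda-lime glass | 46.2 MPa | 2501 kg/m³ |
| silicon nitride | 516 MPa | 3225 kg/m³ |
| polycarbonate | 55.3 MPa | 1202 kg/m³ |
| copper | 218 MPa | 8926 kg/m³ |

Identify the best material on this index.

CFRP laminate

Per-candidate index values:
  CFRP laminate: M = 54.3×10⁻³
  silicon nitride: M = 19.9×10⁻³
  polycarbonate: M = 12.1×10⁻³
  soda-lime glass: M = 5.15×10⁻³
  copper: M = 4.06×10⁻³
The maximum is for CFRP laminate.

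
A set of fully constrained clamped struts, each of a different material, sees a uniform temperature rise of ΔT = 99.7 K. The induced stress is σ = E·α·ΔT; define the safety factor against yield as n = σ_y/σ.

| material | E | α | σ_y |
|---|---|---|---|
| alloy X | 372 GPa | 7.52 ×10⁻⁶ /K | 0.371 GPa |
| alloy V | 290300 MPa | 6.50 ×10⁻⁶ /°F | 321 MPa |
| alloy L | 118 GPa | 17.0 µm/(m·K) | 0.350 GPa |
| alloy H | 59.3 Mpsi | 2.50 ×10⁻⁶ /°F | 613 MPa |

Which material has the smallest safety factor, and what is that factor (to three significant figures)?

With everything in SI (GPa, ×10⁻⁶/K, MPa):
  alloy X: E = 372.0, α = 7.52, σ_y = 371.0 → σ = 279 MPa, n = 1.33
  alloy V: E = 290.3, α = 11.7, σ_y = 321.0 → σ = 339 MPa, n = 0.948
  alloy L: E = 118.0, α = 17.0, σ_y = 350.0 → σ = 200 MPa, n = 1.75
  alloy H: E = 408.9, α = 4.50, σ_y = 613.0 → σ = 183 MPa, n = 3.34
Alloy V has the lowest safety factor, n = 0.948.

alloy V, n = 0.948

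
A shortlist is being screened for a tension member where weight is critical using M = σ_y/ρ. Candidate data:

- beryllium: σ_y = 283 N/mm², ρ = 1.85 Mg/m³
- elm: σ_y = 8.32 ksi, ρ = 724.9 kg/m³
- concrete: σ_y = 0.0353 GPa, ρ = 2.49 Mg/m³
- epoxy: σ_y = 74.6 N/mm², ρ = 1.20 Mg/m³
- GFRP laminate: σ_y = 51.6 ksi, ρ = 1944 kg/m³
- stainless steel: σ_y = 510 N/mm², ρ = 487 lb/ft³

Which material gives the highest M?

GFRP laminate

In SI units:
  beryllium: σ_y = 283.0 MPa, ρ = 1850 kg/m³
  elm: σ_y = 57.36 MPa, ρ = 724.9 kg/m³
  concrete: σ_y = 35.30 MPa, ρ = 2490 kg/m³
  epoxy: σ_y = 74.60 MPa, ρ = 1200 kg/m³
  GFRP laminate: σ_y = 355.8 MPa, ρ = 1944 kg/m³
  stainless steel: σ_y = 510.0 MPa, ρ = 7801 kg/m³
  GFRP laminate: M = 183 kN·m/kg
  beryllium: M = 153 kN·m/kg
  elm: M = 79.1 kN·m/kg
  stainless steel: M = 65.4 kN·m/kg
  epoxy: M = 62.2 kN·m/kg
  concrete: M = 14.2 kN·m/kg
GFRP laminate has the largest M.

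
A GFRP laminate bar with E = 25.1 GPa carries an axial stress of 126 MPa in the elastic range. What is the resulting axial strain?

5.02×10⁻³

ε = σ/E = 126 / 25100 = 5.02×10⁻³.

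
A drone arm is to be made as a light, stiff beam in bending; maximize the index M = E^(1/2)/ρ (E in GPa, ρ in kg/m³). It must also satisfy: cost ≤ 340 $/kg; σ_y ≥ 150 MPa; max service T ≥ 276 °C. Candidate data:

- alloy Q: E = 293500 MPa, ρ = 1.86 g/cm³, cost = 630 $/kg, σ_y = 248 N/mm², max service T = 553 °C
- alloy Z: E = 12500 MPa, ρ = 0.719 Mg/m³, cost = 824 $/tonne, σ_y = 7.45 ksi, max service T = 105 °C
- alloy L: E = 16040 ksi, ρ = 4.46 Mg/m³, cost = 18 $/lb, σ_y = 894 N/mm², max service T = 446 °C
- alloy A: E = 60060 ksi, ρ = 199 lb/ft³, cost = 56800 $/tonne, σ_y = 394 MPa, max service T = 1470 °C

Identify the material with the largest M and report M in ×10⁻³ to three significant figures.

alloy A, M = 6.38×10⁻³

Screen on constraints: cost ≤ 340 $/kg; σ_y ≥ 150 MPa; max service T ≥ 276 °C. Survivors: alloy L, alloy A.
Putting every candidate on a common basis:
  alloy L: E = 110.6 GPa, ρ = 4460 kg/m³
  alloy A: E = 414.1 GPa, ρ = 3188 kg/m³
  alloy A: M = 6.38×10⁻³
  alloy L: M = 2.36×10⁻³
The maximum is for alloy A.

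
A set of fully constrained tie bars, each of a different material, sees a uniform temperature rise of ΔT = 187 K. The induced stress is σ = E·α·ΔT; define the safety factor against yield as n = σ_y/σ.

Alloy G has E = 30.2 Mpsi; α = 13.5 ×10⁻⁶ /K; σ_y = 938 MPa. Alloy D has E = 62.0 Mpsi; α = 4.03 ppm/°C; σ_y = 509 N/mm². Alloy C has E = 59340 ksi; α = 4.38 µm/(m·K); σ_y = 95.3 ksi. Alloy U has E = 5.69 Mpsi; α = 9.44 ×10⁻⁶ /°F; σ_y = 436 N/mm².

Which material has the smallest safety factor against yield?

alloy D

Converting E to GPa, α to ×10⁻⁶/K, σ_y to MPa, then σ and n for each:
  alloy G: E = 208.2, α = 13.5, σ_y = 938.0 → σ = 526 MPa, n = 1.78
  alloy D: E = 427.5, α = 4.03, σ_y = 509.0 → σ = 322 MPa, n = 1.58
  alloy C: E = 409.1, α = 4.38, σ_y = 657.1 → σ = 335 MPa, n = 1.96
  alloy U: E = 39.23, α = 17.0, σ_y = 436.0 → σ = 125 MPa, n = 3.50
Alloy D has the lowest safety factor, n = 1.58.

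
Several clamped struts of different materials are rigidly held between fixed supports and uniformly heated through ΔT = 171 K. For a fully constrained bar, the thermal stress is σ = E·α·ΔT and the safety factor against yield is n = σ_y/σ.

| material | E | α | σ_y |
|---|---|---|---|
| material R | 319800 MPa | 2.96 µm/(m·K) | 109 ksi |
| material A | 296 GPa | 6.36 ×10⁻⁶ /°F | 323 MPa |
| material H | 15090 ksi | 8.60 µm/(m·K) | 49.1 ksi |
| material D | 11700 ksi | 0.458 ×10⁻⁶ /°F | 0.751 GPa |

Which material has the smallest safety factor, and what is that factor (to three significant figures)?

material A, n = 0.557

In consistent units (E in GPa, α in ×10⁻⁶/K, σ_y in MPa):
  material R: E = 319.8, α = 2.96, σ_y = 751.5 → σ = 162 MPa, n = 4.64
  material A: E = 296.0, α = 11.4, σ_y = 323.0 → σ = 579 MPa, n = 0.557
  material H: E = 104.0, α = 8.60, σ_y = 338.5 → σ = 153 MPa, n = 2.21
  material D: E = 80.67, α = 0.824, σ_y = 751.0 → σ = 11.4 MPa, n = 66.0
The minimum is material A at n = 0.557.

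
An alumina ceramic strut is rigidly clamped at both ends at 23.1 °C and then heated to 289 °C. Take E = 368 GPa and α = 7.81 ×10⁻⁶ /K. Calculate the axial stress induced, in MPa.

ΔT = 265.9 K. Constrained thermal stress σ = E·α·ΔT = 368.0×10³ MPa × 7.81×10⁻⁶ × 265.9 = 764 MPa (compressive).

764 MPa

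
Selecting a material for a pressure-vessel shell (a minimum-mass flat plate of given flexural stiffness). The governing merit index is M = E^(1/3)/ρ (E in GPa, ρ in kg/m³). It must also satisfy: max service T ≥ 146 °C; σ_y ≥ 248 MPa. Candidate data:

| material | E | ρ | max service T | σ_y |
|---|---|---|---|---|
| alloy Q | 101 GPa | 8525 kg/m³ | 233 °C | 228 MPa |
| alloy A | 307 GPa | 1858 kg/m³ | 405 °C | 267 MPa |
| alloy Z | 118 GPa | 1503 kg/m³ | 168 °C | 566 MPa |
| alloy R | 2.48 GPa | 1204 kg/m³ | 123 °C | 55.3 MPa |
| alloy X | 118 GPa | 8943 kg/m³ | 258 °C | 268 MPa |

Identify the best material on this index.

Screen on constraints: max service T ≥ 146 °C; σ_y ≥ 248 MPa. Survivors: alloy A, alloy Z, alloy X.
Computing M directly (units already consistent):
  alloy A: M = 3.63×10⁻³
  alloy Z: M = 3.26×10⁻³
  alloy X: M = 0.548×10⁻³
Alloy A ranks first.

alloy A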